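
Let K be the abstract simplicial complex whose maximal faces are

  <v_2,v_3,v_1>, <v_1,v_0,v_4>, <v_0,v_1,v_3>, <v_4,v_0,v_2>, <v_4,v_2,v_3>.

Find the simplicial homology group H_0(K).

Take the total order v_0 < v_1 < v_2 < v_3 < v_4 on the vertex set. Then K (dimension 2) consists of the simplices:

  0-simplices (5): [v_0], [v_1], [v_2], [v_3], [v_4]
  1-simplices (10): [v_0,v_1], [v_0,v_2], [v_0,v_3], [v_0,v_4], [v_1,v_2], [v_1,v_3], [v_1,v_4], [v_2,v_3], [v_2,v_4], [v_3,v_4]
  2-simplices (5): [v_0,v_1,v_3], [v_0,v_1,v_4], [v_0,v_2,v_4], [v_1,v_2,v_3], [v_2,v_3,v_4]

giving chain groups C_0 ≅ Z^5, C_1 ≅ Z^10, C_2 ≅ Z^5.

Boundary ∂_1: C_1 → C_0 maps an edge to its endpoints' difference, ∂[p,q] = q − p. For instance
  ∂[v_0,v_1] = [v_1] − [v_0].
This gives a 5×10 integer matrix of rank 4; reducing to Smith normal form yields diagonal entries (1,1,1,1).

∂_2: C_2 → C_1 sends each 2-simplex [p,q,r] to [q,r] − [p,r] + [p,q]. For instance
  ∂[v_0,v_1,v_3] = [v_1,v_3] − [v_0,v_3] + [v_0,v_1],
  ∂[v_2,v_3,v_4] = [v_3,v_4] − [v_2,v_4] + [v_2,v_3].
The resulting 10×5 matrix has rank 5, and its Smith normal form has invariant factors (1,1,1,1,1).

Computing H_k = (kernel of ∂_k) / (image of ∂_{k+1}):

  H_0: rank C_0 − rank ∂_1 = 5 − 4 = 1, and the invariant factors of ∂_1 are all 1, so H_0 ≅ Z.

(K is a triangulation of the Möbius band.)

H_0 = Z.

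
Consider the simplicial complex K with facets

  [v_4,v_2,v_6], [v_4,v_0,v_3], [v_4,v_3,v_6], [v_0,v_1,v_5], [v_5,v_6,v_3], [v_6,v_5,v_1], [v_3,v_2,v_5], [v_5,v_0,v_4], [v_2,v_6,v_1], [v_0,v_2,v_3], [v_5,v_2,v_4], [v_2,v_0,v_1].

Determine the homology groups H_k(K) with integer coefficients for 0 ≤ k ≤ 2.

Order the vertices as v_0 < v_1 < v_2 < v_3 < v_4 < v_5 < v_6. Listing each simplex with vertices in this order, K has dimension 2 with simplices:

  0-simplices (7): [v_0], [v_1], [v_2], [v_3], [v_4], [v_5], [v_6]
  1-simplices (18): (18 of them)
  2-simplices (12): (12 of them)

giving chain groups C_0 ≅ Z^7, C_1 ≅ Z^18, C_2 ≅ Z^12.

∂_1: C_1 → C_0 is given by ∂[p,q] = [q] − [p]. For instance
  ∂[v_1,v_6] = [v_6] − [v_1].
The 7×18 boundary matrix has rank 6 and Smith normal form diag(1,1,1,1,1,1).

∂_2: C_2 → C_1 maps a triangle to the signed sum of its edges. For instance
  ∂[v_0,v_2,v_3] = [v_2,v_3] − [v_0,v_3] + [v_0,v_2],
  ∂[v_0,v_4,v_5] = [v_4,v_5] − [v_0,v_5] + [v_0,v_4].
This gives a 18×12 integer matrix of rank 12; reducing to Smith normal form yields diagonal entries (1,1,1,1,1,1,1,1,1,1,1,2).

From H_k ≅ ker(∂_k) / im(∂_{k+1}) we obtain:

  H_0: rank C_0 − rank ∂_1 = 7 − 6 = 1, and the invariant factors of ∂_1 are all 1, so H_0 = Z.
  H_1: rank ker ∂_1 − rank ∂_2 = (18 − 6) − 12 = 0, and ∂_2 has invariant factor 2 > 1, so H_1 = Z/2Z.
  H_2: rank ker ∂_2 − rank ∂_3 = (12 − 12) − 0 = 0, and there is no ∂_3, so H_2 = 0.

H_0 = Z,  H_1 = Z/2Z,  H_2 = 0.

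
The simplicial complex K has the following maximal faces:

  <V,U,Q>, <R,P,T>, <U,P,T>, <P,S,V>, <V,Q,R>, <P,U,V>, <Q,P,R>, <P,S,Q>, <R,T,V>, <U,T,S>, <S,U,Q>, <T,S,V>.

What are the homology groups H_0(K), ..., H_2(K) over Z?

H_0 ≅ Z,  H_1 ≅ Z_2,  H_2 = 0.

Fix the vertex order P < Q < R < S < T < U < V and write every simplex with vertices in increasing order. Then dim K = 2 and the simplices of K are:

  0-simplices (7): P, Q, R, S, T, U, V
  1-simplices (18): PQ, PR, PS, PT, PU, PV, QR, QS, QU, QV, RT, RV, ST, SU, SV, TU, TV, UV
  2-simplices (12): PQR, PQS, PRT, PSV, PTU, PUV, QRV, QSU, QUV, RTV, STU, STV

so the chain groups are C_0 ≅ Z^7, C_1 ≅ Z^18, C_2 ≅ Z^12.

∂_1: C_1 → C_0 sends each edge [p,q] (with p < q) to q − p. For instance
  ∂PQ = Q − P.
The resulting 7×18 matrix has rank 6, and its Smith normal form has invariant factors (1,1,1,1,1,1).

The boundary map ∂_2: C_2 → C_1 maps a triangle to the signed sum of its edges. For instance
  ∂PUV = UV − PV + PU,
  ∂PSV = SV − PV + PS.
The 18×12 boundary matrix has rank 12 and Smith normal form diag(1,1,1,1,1,1,1,1,1,1,1,2).

Now H_k = ker ∂_k / im ∂_{k+1}, so:

  H_0: rank C_0 − rank ∂_1 = 7 − 6 = 1, and the invariant factors of ∂_1 are all 1, so H_0 ≅ Z.
  H_1: rank ker ∂_1 − rank ∂_2 = (18 − 6) − 12 = 0, and ∂_2 has invariant factor 2 > 1, so H_1 ≅ Z_2.
  H_2: rank ker ∂_2 − rank ∂_3 = (12 − 12) − 0 = 0, and there is no ∂_3, so H_2 ≅ 0.

As a check, the Euler characteristic is 7 − 18 + 12 = 1, which agrees with 1 − 0 + 0 = 1.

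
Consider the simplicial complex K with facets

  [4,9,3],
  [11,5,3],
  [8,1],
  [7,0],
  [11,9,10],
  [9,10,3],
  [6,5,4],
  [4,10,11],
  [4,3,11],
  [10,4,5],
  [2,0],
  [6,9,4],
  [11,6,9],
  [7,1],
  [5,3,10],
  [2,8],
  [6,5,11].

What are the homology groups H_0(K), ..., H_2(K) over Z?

H_0 = Z^2,  H_1 = Z × Z/2,  H_2 = 0.

Fix the vertex order 0 < 1 < 2 < 3 < 4 < 5 < 6 < 7 < 8 < 9 < 10 < 11 and write every simplex with vertices in increasing order. Then dim K = 2 and the simplices of K are:

  0-simplices (12): [0], [1], [2], [3], [4], [5], [6], [7], [8], [9], [10], [11]
  1-simplices (23): (23 of them)
  2-simplices (12): [3,4,9], [3,4,11], [3,5,10], [3,5,11], [3,9,10], [4,5,6], [4,5,10], [4,6,9], [4,10,11], [5,6,11], [6,9,11], [9,10,11]

so the chain groups are C_0 ≅ Z^12, C_1 ≅ Z^23, C_2 ≅ Z^12.

Boundary ∂_1: C_1 → C_0 maps an edge to its endpoints' difference, ∂[p,q] = q − p.
The 12×23 boundary matrix has rank 10 and Smith normal form diag(1,1,1,1,1,1,1,1,1,1).

The boundary map ∂_2: C_2 → C_1 acts by ∂[p,q,r] = [q,r] − [p,r] + [p,q]. For instance
  ∂[4,6,9] = [6,9] − [4,9] + [4,6],
  ∂[3,4,9] = [4,9] − [3,9] + [3,4].
As a 23×12 matrix over Z this has rank 12, with invariant factors (1,1,1,1,1,1,1,1,1,1,1,2).

Now H_k = ker ∂_k / im ∂_{k+1}, so:

  H_0: rank C_0 − rank ∂_1 = 12 − 10 = 2, and the invariant factors of ∂_1 are all 1, so H_0 ≅ Z^2.
  H_1: rank ker ∂_1 − rank ∂_2 = (23 − 10) − 12 = 1, and ∂_2 has invariant factor 2 > 1, so H_1 ≅ Z × Z/2.
  H_2: rank ker ∂_2 − rank ∂_3 = (12 − 12) − 0 = 0, and there is no ∂_3, so H_2 ≅ 0.

As a check, the Euler characteristic is 12 − 23 + 12 = 1, which agrees with 2 − 1 + 0 = 1.
(K is a triangulation of the disjoint union of the circle S^1 and the real projective plane RP^2.)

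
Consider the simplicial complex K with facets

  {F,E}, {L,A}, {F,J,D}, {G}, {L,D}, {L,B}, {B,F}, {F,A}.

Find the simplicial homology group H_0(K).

We work with the vertex ordering A < B < D < E < F < G < J < L. The simplices of K, each written with vertices in increasing order, are:

  0-simplices (8): A, B, D, E, F, G, J, L
  1-simplices (9): AF, AL, BF, BL, DF, DJ, DL, EF, FJ
  2-simplices (1): DFJ

Hence C_0 ≅ Z^8, C_1 ≅ Z^9, C_2 ≅ Z^1.

∂_1: C_1 → C_0 maps an edge to its endpoints' difference, ∂[p,q] = q − p. For instance
  ∂FJ = J − F.
The 8×9 boundary matrix has rank 6 and Smith normal form diag(1,1,1,1,1,1).

The boundary map ∂_2: C_2 → C_1 sends each 2-simplex [p,q,r] to [q,r] − [p,r] + [p,q]. For instance
  ∂DFJ = FJ − DJ + DF.
As a 9×1 matrix over Z this has rank 1, with invariant factors (1).

From H_k ≅ ker(∂_k) / im(∂_{k+1}) we obtain:

  H_0: rank C_0 − rank ∂_1 = 8 − 6 = 2, and the invariant factors of ∂_1 are all 1, so H_0 ≅ Z^2.

H_0 = Z^2.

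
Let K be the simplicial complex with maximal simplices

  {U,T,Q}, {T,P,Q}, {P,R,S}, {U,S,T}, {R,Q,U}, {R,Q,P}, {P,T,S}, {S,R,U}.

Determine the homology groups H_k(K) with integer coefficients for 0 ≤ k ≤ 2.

H_0 = Z,  H_1 = 0,  H_2 = Z.

Order the vertices as P < Q < R < S < T < U. Listing each simplex with vertices in this order, K has dimension 2 with simplices:

  0-simplices (6): P, Q, R, S, T, U
  1-simplices (12): PQ, PR, PS, PT, QR, QT, QU, RS, RU, ST, SU, TU
  2-simplices (8): PQR, PQT, PRS, PST, QRU, QTU, RSU, STU

giving chain groups C_0 ≅ Z^6, C_1 ≅ Z^12, C_2 ≅ Z^8.

Boundary ∂_1: C_1 → C_0 maps an edge to its endpoints' difference, ∂[p,q] = q − p. For instance
  ∂SU = U − S.
This gives a 6×12 integer matrix of rank 5; reducing to Smith normal form yields diagonal entries (1,1,1,1,1).

Boundary ∂_2: C_2 → C_1 sends each 2-simplex [p,q,r] to [q,r] − [p,r] + [p,q]. For instance
  ∂QRU = RU − QU + QR,
  ∂PQR = QR − PR + PQ.
The 12×8 boundary matrix has rank 7 and Smith normal form diag(1,1,1,1,1,1,1).

Computing H_k = (kernel of ∂_k) / (image of ∂_{k+1}):

  H_0: rank C_0 − rank ∂_1 = 6 − 5 = 1, and the invariant factors of ∂_1 are all 1, so H_0 = Z.
  H_1: rank ker ∂_1 − rank ∂_2 = (12 − 5) − 7 = 0, and the invariant factors of ∂_2 are all 1, so H_1 = 0.
  H_2: rank ker ∂_2 − rank ∂_3 = (8 − 7) − 0 = 1, and there is no ∂_3, so H_2 = Z.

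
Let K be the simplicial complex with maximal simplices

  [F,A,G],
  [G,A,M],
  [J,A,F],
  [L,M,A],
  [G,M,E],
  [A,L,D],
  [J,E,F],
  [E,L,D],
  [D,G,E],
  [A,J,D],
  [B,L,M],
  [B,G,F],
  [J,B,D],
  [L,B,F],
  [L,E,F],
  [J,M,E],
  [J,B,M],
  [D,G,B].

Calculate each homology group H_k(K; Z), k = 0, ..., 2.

H_0 ≅ Z,  H_1 ≅ Z^2,  H_2 ≅ Z.

K has 9 vertices, 27 edges, 18 triangles.
rank ∂_0 = 0, rank ∂_1 = 8 ⇒ b_0 = 9 − 0 − 8 = 1; all invariant factors of ∂_1 are 1 so no torsion. So H_0 ≅ Z.
rank ∂_1 = 8, rank ∂_2 = 17 ⇒ b_1 = 27 − 8 − 17 = 2; all invariant factors of ∂_2 are 1 so no torsion. So H_1 ≅ Z^2.
rank ∂_2 = 17, rank ∂_3 = 0 ⇒ b_2 = 18 − 17 − 0 = 1. So H_2 ≅ Z.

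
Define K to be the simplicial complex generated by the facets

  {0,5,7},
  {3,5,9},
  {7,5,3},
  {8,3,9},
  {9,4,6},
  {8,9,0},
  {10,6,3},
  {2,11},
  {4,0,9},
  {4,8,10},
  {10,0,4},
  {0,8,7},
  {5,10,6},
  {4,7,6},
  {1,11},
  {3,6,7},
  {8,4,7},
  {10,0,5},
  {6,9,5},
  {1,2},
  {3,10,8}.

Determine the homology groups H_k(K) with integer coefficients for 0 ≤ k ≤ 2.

H_0 = Z^2,  H_1 = Z^2 ⊕ Z/2,  H_2 = 0.

K has 12 vertices, 30 edges, 18 triangles.
rank ∂_0 = 0, rank ∂_1 = 10 ⇒ b_0 = 12 − 0 − 10 = 2; all invariant factors of ∂_1 are 1 so no torsion. So H_0 ≅ Z^2.
rank ∂_1 = 10, rank ∂_2 = 18 ⇒ b_1 = 30 − 10 − 18 = 2; ∂_2 has invariant factor(s) [2] giving torsion. So H_1 ≅ Z^2 ⊕ Z/2.
rank ∂_2 = 18, rank ∂_3 = 0 ⇒ b_2 = 18 − 18 − 0 = 0. So H_2 ≅ 0.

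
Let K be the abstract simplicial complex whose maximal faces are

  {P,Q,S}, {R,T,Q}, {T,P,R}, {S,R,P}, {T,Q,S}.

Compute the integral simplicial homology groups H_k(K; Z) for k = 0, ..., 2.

K has 5 vertices, 10 edges, 5 triangles.
rank ∂_0 = 0, rank ∂_1 = 4 ⇒ b_0 = 5 − 0 − 4 = 1; all invariant factors of ∂_1 are 1 so no torsion. So H_0 ≅ Z.
rank ∂_1 = 4, rank ∂_2 = 5 ⇒ b_1 = 10 − 4 − 5 = 1; all invariant factors of ∂_2 are 1 so no torsion. So H_1 ≅ Z.
rank ∂_2 = 5, rank ∂_3 = 0 ⇒ b_2 = 5 − 5 − 0 = 0. So H_2 ≅ 0.

H_0 ≅ Z,  H_1 ≅ Z,  H_2 = 0.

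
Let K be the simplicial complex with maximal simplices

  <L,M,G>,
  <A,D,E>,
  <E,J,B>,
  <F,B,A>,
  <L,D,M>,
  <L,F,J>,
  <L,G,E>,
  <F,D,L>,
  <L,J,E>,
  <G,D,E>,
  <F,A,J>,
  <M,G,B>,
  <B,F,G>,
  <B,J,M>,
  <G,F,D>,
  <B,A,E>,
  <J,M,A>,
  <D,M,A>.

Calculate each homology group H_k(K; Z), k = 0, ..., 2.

H_0 = Z,  H_1 = Z ⊕ Z/2Z,  H_2 = 0.

We work with the vertex ordering A < B < D < E < F < G < J < L < M. The simplices of K, each written with vertices in increasing order, are:

  0-simplices (9): A, B, D, E, F, G, J, L, M
  1-simplices (27): AB, AD, AE, AF, AJ, AM, BE, BF, BG, BJ, BM, DE, DF, DG, DL, DM, EG, EJ, EL, FG, FJ, FL, GL, GM, JL, JM, LM
  2-simplices (18): ABE, ABF, ADE, ADM, AFJ, AJM, BEJ, BFG, BGM, BJM, DEG, DFG, DFL, DLM, EGL, EJL, FJL, GLM

so the chain groups are C_0 ≅ Z^9, C_1 ≅ Z^27, C_2 ≅ Z^18.

∂_1: C_1 → C_0 is given by ∂[p,q] = [q] − [p].
This gives a 9×27 integer matrix of rank 8; reducing to Smith normal form yields diagonal entries (1,1,1,1,1,1,1,1).

∂_2: C_2 → C_1 sends each 2-simplex [p,q,r] to [q,r] − [p,r] + [p,q]. For instance
  ∂AJM = JM − AM + AJ,
  ∂DEG = EG − DG + DE.
The 27×18 boundary matrix has rank 18 and Smith normal form diag(1,1,1,1,1,1,1,1,1,1,1,1,1,1,1,1,1,2).

Computing H_k = (kernel of ∂_k) / (image of ∂_{k+1}):

  H_0: rank C_0 − rank ∂_1 = 9 − 8 = 1, and the invariant factors of ∂_1 are all 1, so H_0 = Z.
  H_1: rank ker ∂_1 − rank ∂_2 = (27 − 8) − 18 = 1, and ∂_2 has invariant factor 2 > 1, so H_1 = Z ⊕ Z/2Z.
  H_2: rank ker ∂_2 − rank ∂_3 = (18 − 18) − 0 = 0, and there is no ∂_3, so H_2 = 0.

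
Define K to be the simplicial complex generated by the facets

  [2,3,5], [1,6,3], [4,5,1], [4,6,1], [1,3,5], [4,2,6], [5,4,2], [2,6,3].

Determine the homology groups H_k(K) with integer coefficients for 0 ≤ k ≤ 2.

Fix the vertex order 1 < 2 < 3 < 4 < 5 < 6 and write every simplex with vertices in increasing order. Then dim K = 2 and the simplices of K are:

  0-simplices (6): [1], [2], [3], [4], [5], [6]
  1-simplices (12): [1,3], [1,4], [1,5], [1,6], [2,3], [2,4], [2,5], [2,6], [3,5], [3,6], [4,5], [4,6]
  2-simplices (8): [1,3,5], [1,3,6], [1,4,5], [1,4,6], [2,3,5], [2,3,6], [2,4,5], [2,4,6]

so the chain groups are C_0 ≅ Z^6, C_1 ≅ Z^12, C_2 ≅ Z^8.

Boundary ∂_1: C_1 → C_0 maps an edge to its endpoints' difference, ∂[p,q] = q − p.
This gives a 6×12 integer matrix of rank 5; reducing to Smith normal form yields diagonal entries (1,1,1,1,1).

The boundary map ∂_2: C_2 → C_1 acts by ∂[p,q,r] = [q,r] − [p,r] + [p,q]. For instance
  ∂[2,4,5] = [4,5] − [2,5] + [2,4],
  ∂[1,4,6] = [4,6] − [1,6] + [1,4].
As a 12×8 matrix over Z this has rank 7, with invariant factors (1,1,1,1,1,1,1).

Reading off H_k = ker ∂_k / im ∂_{k+1}:

  H_0: rank C_0 − rank ∂_1 = 6 − 5 = 1, and the invariant factors of ∂_1 are all 1, so H_0 ≅ Z.
  H_1: rank ker ∂_1 − rank ∂_2 = (12 − 5) − 7 = 0, and the invariant factors of ∂_2 are all 1, so H_1 ≅ 0.
  H_2: rank ker ∂_2 − rank ∂_3 = (8 − 7) − 0 = 1, and there is no ∂_3, so H_2 ≅ Z.

H_0 = Z,  H_1 = 0,  H_2 = Z.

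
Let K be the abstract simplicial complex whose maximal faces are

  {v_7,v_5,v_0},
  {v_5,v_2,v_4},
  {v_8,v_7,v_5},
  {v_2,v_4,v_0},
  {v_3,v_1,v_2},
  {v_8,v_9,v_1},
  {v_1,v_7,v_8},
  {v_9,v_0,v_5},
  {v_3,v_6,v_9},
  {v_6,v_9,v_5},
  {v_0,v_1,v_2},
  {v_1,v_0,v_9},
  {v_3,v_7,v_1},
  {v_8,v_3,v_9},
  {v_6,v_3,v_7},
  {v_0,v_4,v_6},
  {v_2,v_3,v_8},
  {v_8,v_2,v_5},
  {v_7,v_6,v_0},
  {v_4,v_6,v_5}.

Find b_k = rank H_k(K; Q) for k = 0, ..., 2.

Order the vertices as v_0 < v_1 < v_2 < v_3 < v_4 < v_5 < v_6 < v_7 < v_8 < v_9. Listing each simplex with vertices in this order, K has dimension 2 with simplices:

  0-simplices (10): [v_0], [v_1], [v_2], [v_3], [v_4], [v_5], [v_6], [v_7], [v_8], [v_9]
  1-simplices (30): (30 of them)
  2-simplices (20): (20 of them)

so the chain groups are C_0 ≅ Z^10, C_1 ≅ Z^30, C_2 ≅ Z^20.

The boundary map ∂_1: C_1 → C_0 maps an edge to its endpoints' difference, ∂[p,q] = q − p. For instance
  ∂[v_0,v_9] = [v_9] − [v_0].
The resulting 10×30 matrix has rank 9, and its Smith normal form has invariant factors (1,1,1,1,1,1,1,1,1).

Boundary ∂_2: C_2 → C_1 sends each 2-simplex [p,q,r] to [q,r] − [p,r] + [p,q]. For instance
  ∂[v_3,v_8,v_9] = [v_8,v_9] − [v_3,v_9] + [v_3,v_8],
  ∂[v_0,v_6,v_7] = [v_6,v_7] − [v_0,v_7] + [v_0,v_6].
The 30×20 boundary matrix has rank 20 and Smith normal form diag(1,1,1,1,1,1,1,1,1,1,1,1,1,1,1,1,1,1,1,2).

Reading off H_k = ker ∂_k / im ∂_{k+1}:

  H_0: rank C_0 − rank ∂_1 = 10 − 9 = 1, and the invariant factors of ∂_1 are all 1, so H_0 ≅ Z.
  H_1: rank ker ∂_1 − rank ∂_2 = (30 − 9) − 20 = 1, and ∂_2 has invariant factor 2 > 1, so H_1 ≅ Z × Z/2.
  H_2: rank ker ∂_2 − rank ∂_3 = (20 − 20) − 0 = 0, and there is no ∂_3, so H_2 ≅ 0.

Hence the Betti numbers are b_0 = 1, b_1 = 1, b_2 = 0.

b_0 = 1, b_1 = 1, b_2 = 0.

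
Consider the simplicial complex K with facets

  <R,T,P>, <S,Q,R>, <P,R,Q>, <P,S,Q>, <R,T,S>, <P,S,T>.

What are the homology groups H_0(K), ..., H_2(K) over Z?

H_0 = Z,  H_1 = 0,  H_2 = Z.

We work with the vertex ordering P < Q < R < S < T. The simplices of K, each written with vertices in increasing order, are:

  0-simplices (5): P, Q, R, S, T
  1-simplices (9): PQ, PR, PS, PT, QR, QS, RS, RT, ST
  2-simplices (6): PQR, PQS, PRT, PST, QRS, RST

Hence C_0 ≅ Z^5, C_1 ≅ Z^9, C_2 ≅ Z^6.

Boundary ∂_1: C_1 → C_0 maps an edge to its endpoints' difference, ∂[p,q] = q − p. For instance
  ∂PR = R − P.
This gives a 5×9 integer matrix of rank 4; reducing to Smith normal form yields diagonal entries (1,1,1,1).

The boundary map ∂_2: C_2 → C_1 acts by ∂[p,q,r] = [q,r] − [p,r] + [p,q]. For instance
  ∂RST = ST − RT + RS,
  ∂PQR = QR − PR + PQ.
This gives a 9×6 integer matrix of rank 5; reducing to Smith normal form yields diagonal entries (1,1,1,1,1).

From H_k ≅ ker(∂_k) / im(∂_{k+1}) we obtain:

  H_0: rank C_0 − rank ∂_1 = 5 − 4 = 1, and the invariant factors of ∂_1 are all 1, so H_0 = Z.
  H_1: rank ker ∂_1 − rank ∂_2 = (9 − 4) − 5 = 0, and the invariant factors of ∂_2 are all 1, so H_1 = 0.
  H_2: rank ker ∂_2 − rank ∂_3 = (6 − 5) − 0 = 1, and there is no ∂_3, so H_2 = Z.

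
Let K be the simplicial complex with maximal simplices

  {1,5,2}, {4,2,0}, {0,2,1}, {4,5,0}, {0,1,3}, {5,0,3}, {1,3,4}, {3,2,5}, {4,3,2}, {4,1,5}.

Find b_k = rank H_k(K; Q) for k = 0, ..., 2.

We work with the vertex ordering 0 < 1 < 2 < 3 < 4 < 5. The simplices of K, each written with vertices in increasing order, are:

  0-simplices (6): [0], [1], [2], [3], [4], [5]
  1-simplices (15): [0,1], [0,2], [0,3], [0,4], [0,5], [1,2], [1,3], [1,4], [1,5], [2,3], [2,4], [2,5], [3,4], [3,5], [4,5]
  2-simplices (10): [0,1,2], [0,1,3], [0,2,4], [0,3,5], [0,4,5], [1,2,5], [1,3,4], [1,4,5], [2,3,4], [2,3,5]

so the chain groups are C_0 ≅ Z^6, C_1 ≅ Z^15, C_2 ≅ Z^10.

The boundary map ∂_1: C_1 → C_0 sends each edge [p,q] (with p < q) to q − p.
The 6×15 boundary matrix has rank 5 and Smith normal form diag(1,1,1,1,1).

∂_2: C_2 → C_1 sends each 2-simplex [p,q,r] to [q,r] − [p,r] + [p,q]. For instance
  ∂[1,4,5] = [4,5] − [1,5] + [1,4],
  ∂[0,4,5] = [4,5] − [0,5] + [0,4].
This gives a 15×10 integer matrix of rank 10; reducing to Smith normal form yields diagonal entries (1,1,1,1,1,1,1,1,1,2).

Now H_k = ker ∂_k / im ∂_{k+1}, so:

  H_0: rank C_0 − rank ∂_1 = 6 − 5 = 1, and the invariant factors of ∂_1 are all 1, so H_0 ≅ Z.
  H_1: rank ker ∂_1 − rank ∂_2 = (15 − 5) − 10 = 0, and ∂_2 has invariant factor 2 > 1, so H_1 ≅ Z/2.
  H_2: rank ker ∂_2 − rank ∂_3 = (10 − 10) − 0 = 0, and there is no ∂_3, so H_2 ≅ 0.

As a check, the Euler characteristic is 6 − 15 + 10 = 1, which agrees with 1 − 0 + 0 = 1.

Hence the Betti numbers are b_0 = 1, b_1 = 0, b_2 = 0.

b_0 = 1, b_1 = 0, b_2 = 0.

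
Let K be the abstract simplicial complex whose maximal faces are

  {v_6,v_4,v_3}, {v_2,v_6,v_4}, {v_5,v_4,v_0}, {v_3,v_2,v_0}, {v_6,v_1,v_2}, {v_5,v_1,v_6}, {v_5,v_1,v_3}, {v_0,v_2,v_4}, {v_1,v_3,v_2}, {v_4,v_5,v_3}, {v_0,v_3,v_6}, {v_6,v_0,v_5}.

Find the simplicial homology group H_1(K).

We work with the vertex ordering v_0 < v_1 < v_2 < v_3 < v_4 < v_5 < v_6. The simplices of K, each written with vertices in increasing order, are:

  0-simplices (7): [v_0], [v_1], [v_2], [v_3], [v_4], [v_5], [v_6]
  1-simplices (18): (18 of them)
  2-simplices (12): (12 of them)

giving chain groups C_0 ≅ Z^7, C_1 ≅ Z^18, C_2 ≅ Z^12.

∂_1: C_1 → C_0 sends each edge [p,q] (with p < q) to q − p.
The resulting 7×18 matrix has rank 6, and its Smith normal form has invariant factors (1,1,1,1,1,1).

Boundary ∂_2: C_2 → C_1 maps a triangle to the signed sum of its edges. For instance
  ∂[v_1,v_2,v_6] = [v_2,v_6] − [v_1,v_6] + [v_1,v_2],
  ∂[v_0,v_4,v_5] = [v_4,v_5] − [v_0,v_5] + [v_0,v_4].
The resulting 18×12 matrix has rank 12, and its Smith normal form has invariant factors (1,1,1,1,1,1,1,1,1,1,1,2).

Now H_k = ker ∂_k / im ∂_{k+1}, so:

  H_1: rank ker ∂_1 − rank ∂_2 = (18 − 6) − 12 = 0, and ∂_2 has invariant factor 2 > 1, so H_1 = Z/2.

(K is a triangulation of the real projective plane RP^2.)

H_1 = Z/2.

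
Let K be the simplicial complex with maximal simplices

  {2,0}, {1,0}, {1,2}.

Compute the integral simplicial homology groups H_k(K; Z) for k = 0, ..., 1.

Order the vertices as 0 < 1 < 2. Listing each simplex with vertices in this order, K has dimension 1 with simplices:

  0-simplices (3): [0], [1], [2]
  1-simplices (3): [0,1], [0,2], [1,2]

giving chain groups C_0 ≅ Z^3, C_1 ≅ Z^3.

Boundary ∂_1: C_1 → C_0 is given by ∂[p,q] = [q] − [p].
As a 3×3 matrix over Z this has rank 2, with invariant factors (1,1).

Reading off H_k = ker ∂_k / im ∂_{k+1}:

  H_0: rank C_0 − rank ∂_1 = 3 − 2 = 1, and the invariant factors of ∂_1 are all 1, so H_0 = Z.
  H_1: rank ker ∂_1 − rank ∂_2 = (3 − 2) − 0 = 1, and there is no ∂_2, so H_1 = Z.

As a check, the Euler characteristic is 3 − 3 = 0, which agrees with 1 − 1 = 0.

H_0 = Z,  H_1 = Z.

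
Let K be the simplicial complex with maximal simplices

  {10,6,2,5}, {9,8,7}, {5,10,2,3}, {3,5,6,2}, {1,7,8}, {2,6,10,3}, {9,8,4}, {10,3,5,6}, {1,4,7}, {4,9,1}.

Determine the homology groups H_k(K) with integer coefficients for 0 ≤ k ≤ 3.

H_0 = Z^2,  H_1 = Z,  H_2 = 0,  H_3 = Z.

K has 10 vertices, 20 edges, 15 triangles, 5 3-simplices.
rank ∂_0 = 0, rank ∂_1 = 8 ⇒ b_0 = 10 − 0 − 8 = 2; all invariant factors of ∂_1 are 1 so no torsion. So H_0 ≅ Z^2.
rank ∂_1 = 8, rank ∂_2 = 11 ⇒ b_1 = 20 − 8 − 11 = 1; all invariant factors of ∂_2 are 1 so no torsion. So H_1 ≅ Z.
rank ∂_2 = 11, rank ∂_3 = 4 ⇒ b_2 = 15 − 11 − 4 = 0; all invariant factors of ∂_3 are 1 so no torsion. So H_2 ≅ 0.
rank ∂_3 = 4, rank ∂_4 = 0 ⇒ b_3 = 5 − 4 − 0 = 1. So H_3 ≅ Z.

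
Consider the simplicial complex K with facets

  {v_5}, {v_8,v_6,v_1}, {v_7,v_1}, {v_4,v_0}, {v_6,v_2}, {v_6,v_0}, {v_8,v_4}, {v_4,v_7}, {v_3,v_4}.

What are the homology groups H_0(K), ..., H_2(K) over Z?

H_0 = Z^2,  H_1 = Z^2,  H_2 = 0.

Take the total order v_0 < v_1 < v_2 < v_3 < v_4 < v_5 < v_6 < v_7 < v_8 on the vertex set. Then K (dimension 2) consists of the simplices:

  0-simplices (9): [v_0], [v_1], [v_2], [v_3], [v_4], [v_5], [v_6], [v_7], [v_8]
  1-simplices (10): [v_0,v_4], [v_0,v_6], [v_1,v_6], [v_1,v_7], [v_1,v_8], [v_2,v_6], [v_3,v_4], [v_4,v_7], [v_4,v_8], [v_6,v_8]
  2-simplices (1): [v_1,v_6,v_8]

giving chain groups C_0 ≅ Z^9, C_1 ≅ Z^10, C_2 ≅ Z^1.

∂_1: C_1 → C_0 is given by ∂[p,q] = [q] − [p].
This gives a 9×10 integer matrix of rank 7; reducing to Smith normal form yields diagonal entries (1,1,1,1,1,1,1).

Boundary ∂_2: C_2 → C_1 acts by ∂[p,q,r] = [q,r] − [p,r] + [p,q]. For instance
  ∂[v_1,v_6,v_8] = [v_6,v_8] − [v_1,v_8] + [v_1,v_6].
As a 10×1 matrix over Z this has rank 1, with invariant factors (1).

Computing H_k = (kernel of ∂_k) / (image of ∂_{k+1}):

  H_0: rank C_0 − rank ∂_1 = 9 − 7 = 2, and the invariant factors of ∂_1 are all 1, so H_0 ≅ Z^2.
  H_1: rank ker ∂_1 − rank ∂_2 = (10 − 7) − 1 = 2, and the invariant factors of ∂_2 are all 1, so H_1 ≅ Z^2.
  H_2: rank ker ∂_2 − rank ∂_3 = (1 − 1) − 0 = 0, and there is no ∂_3, so H_2 ≅ 0.

As a check, the Euler characteristic is 9 − 10 + 1 = 0, which agrees with 2 − 2 + 0 = 0.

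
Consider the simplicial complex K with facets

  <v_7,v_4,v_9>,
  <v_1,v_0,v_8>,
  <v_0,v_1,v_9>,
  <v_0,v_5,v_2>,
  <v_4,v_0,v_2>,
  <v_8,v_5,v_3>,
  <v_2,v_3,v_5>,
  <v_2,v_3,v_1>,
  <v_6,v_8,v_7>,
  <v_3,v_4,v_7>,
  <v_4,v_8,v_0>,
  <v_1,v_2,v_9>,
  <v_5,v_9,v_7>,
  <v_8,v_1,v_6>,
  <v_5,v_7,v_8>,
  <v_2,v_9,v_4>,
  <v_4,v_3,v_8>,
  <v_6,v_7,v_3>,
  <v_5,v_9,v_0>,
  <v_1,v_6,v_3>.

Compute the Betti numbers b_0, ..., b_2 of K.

b_0 = 1, b_1 = 1, b_2 = 0.

K has 10 vertices, 30 edges, 20 triangles.
rank ∂_0 = 0, rank ∂_1 = 9 ⇒ b_0 = 10 − 0 − 9 = 1; all invariant factors of ∂_1 are 1 so no torsion. So H_0 = Z.
rank ∂_1 = 9, rank ∂_2 = 20 ⇒ b_1 = 30 − 9 − 20 = 1; ∂_2 has invariant factor(s) [2] giving torsion. So H_1 = Z ⊕ Z/2.
rank ∂_2 = 20, rank ∂_3 = 0 ⇒ b_2 = 20 − 20 − 0 = 0. So H_2 = 0.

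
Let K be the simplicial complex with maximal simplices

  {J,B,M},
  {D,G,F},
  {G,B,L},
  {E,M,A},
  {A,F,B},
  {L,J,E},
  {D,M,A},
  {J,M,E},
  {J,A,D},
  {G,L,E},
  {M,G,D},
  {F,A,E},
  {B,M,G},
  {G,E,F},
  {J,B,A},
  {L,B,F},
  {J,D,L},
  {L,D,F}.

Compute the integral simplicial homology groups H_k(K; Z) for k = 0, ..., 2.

Order the vertices as A < B < D < E < F < G < J < L < M. Listing each simplex with vertices in this order, K has dimension 2 with simplices:

  0-simplices (9): A, B, D, E, F, G, J, L, M
  1-simplices (27): AB, AD, AE, AF, AJ, AM, BF, BG, BJ, BL, BM, DF, DG, DJ, DL, DM, EF, EG, EJ, EL, EM, FG, FL, GL, GM, JL, JM
  2-simplices (18): ABF, ABJ, ADJ, ADM, AEF, AEM, BFL, BGL, BGM, BJM, DFG, DFL, DGM, DJL, EFG, EGL, EJL, EJM

giving chain groups C_0 ≅ Z^9, C_1 ≅ Z^27, C_2 ≅ Z^18.

∂_1: C_1 → C_0 sends each edge [p,q] (with p < q) to q − p. For instance
  ∂GL = L − G.
This gives a 9×27 integer matrix of rank 8; reducing to Smith normal form yields diagonal entries (1,1,1,1,1,1,1,1).

The boundary map ∂_2: C_2 → C_1 sends each 2-simplex [p,q,r] to [q,r] − [p,r] + [p,q]. For instance
  ∂AEM = EM − AM + AE,
  ∂EJM = JM − EM + EJ.
The resulting 27×18 matrix has rank 18, and its Smith normal form has invariant factors (1,1,1,1,1,1,1,1,1,1,1,1,1,1,1,1,1,2).

From H_k ≅ ker(∂_k) / im(∂_{k+1}) we obtain:

  H_0: rank C_0 − rank ∂_1 = 9 − 8 = 1, and the invariant factors of ∂_1 are all 1, so H_0 = Z.
  H_1: rank ker ∂_1 − rank ∂_2 = (27 − 8) − 18 = 1, and ∂_2 has invariant factor 2 > 1, so H_1 = Z ⊕ Z/2.
  H_2: rank ker ∂_2 − rank ∂_3 = (18 − 18) − 0 = 0, and there is no ∂_3, so H_2 = 0.

H_0 ≅ Z,  H_1 ≅ Z ⊕ Z/2,  H_2 = 0.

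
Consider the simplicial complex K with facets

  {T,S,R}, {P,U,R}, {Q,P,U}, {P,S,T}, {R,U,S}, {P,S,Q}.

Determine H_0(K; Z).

We work with the vertex ordering P < Q < R < S < T < U. The simplices of K, each written with vertices in increasing order, are:

  0-simplices (6): P, Q, R, S, T, U
  1-simplices (12): PQ, PR, PS, PT, PU, QS, QU, RS, RT, RU, ST, SU
  2-simplices (6): PQS, PQU, PRU, PST, RST, RSU

so the chain groups are C_0 ≅ Z^6, C_1 ≅ Z^12, C_2 ≅ Z^6.

∂_1: C_1 → C_0 maps an edge to its endpoints' difference, ∂[p,q] = q − p. For instance
  ∂QU = U − Q.
The 6×12 boundary matrix has rank 5 and Smith normal form diag(1,1,1,1,1).

The boundary map ∂_2: C_2 → C_1 sends each 2-simplex [p,q,r] to [q,r] − [p,r] + [p,q]. For instance
  ∂PQU = QU − PU + PQ,
  ∂RST = ST − RT + RS.
As a 12×6 matrix over Z this has rank 6, with invariant factors (1,1,1,1,1,1).

Reading off H_k = ker ∂_k / im ∂_{k+1}:

  H_0: rank C_0 − rank ∂_1 = 6 − 5 = 1, and the invariant factors of ∂_1 are all 1, so H_0 = Z.

(K is a triangulation of the cylinder S^1 x I.)

H_0 ≅ Z.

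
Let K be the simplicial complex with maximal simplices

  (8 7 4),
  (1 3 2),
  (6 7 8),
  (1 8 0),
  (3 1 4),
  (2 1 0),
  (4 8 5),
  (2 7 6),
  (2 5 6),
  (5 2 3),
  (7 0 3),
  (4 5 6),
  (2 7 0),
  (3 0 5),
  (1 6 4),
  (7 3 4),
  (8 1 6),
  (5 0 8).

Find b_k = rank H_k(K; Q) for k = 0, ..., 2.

Order the vertices as 0 < 1 < 2 < 3 < 4 < 5 < 6 < 7 < 8. Listing each simplex with vertices in this order, K has dimension 2 with simplices:

  0-simplices (9): [0], [1], [2], [3], [4], [5], [6], [7], [8]
  1-simplices (27): (27 of them)
  2-simplices (18): [0,1,2], [0,1,8], [0,2,7], [0,3,5], [0,3,7], [0,5,8], [1,2,3], [1,3,4], [1,4,6], [1,6,8], [2,3,5], [2,5,6], [2,6,7], [3,4,7], [4,5,6], [4,5,8], [4,7,8], [6,7,8]

so the chain groups are C_0 ≅ Z^9, C_1 ≅ Z^27, C_2 ≅ Z^18.

Boundary ∂_1: C_1 → C_0 maps an edge to its endpoints' difference, ∂[p,q] = q − p. For instance
  ∂[0,7] = [7] − [0].
As a 9×27 matrix over Z this has rank 8, with invariant factors (1,1,1,1,1,1,1,1).

∂_2: C_2 → C_1 maps a triangle to the signed sum of its edges. For instance
  ∂[0,3,7] = [3,7] − [0,7] + [0,3],
  ∂[2,5,6] = [5,6] − [2,6] + [2,5].
The 27×18 boundary matrix has rank 18 and Smith normal form diag(1,1,1,1,1,1,1,1,1,1,1,1,1,1,1,1,1,2).

Computing H_k = (kernel of ∂_k) / (image of ∂_{k+1}):

  H_0: rank C_0 − rank ∂_1 = 9 − 8 = 1, and the invariant factors of ∂_1 are all 1, so H_0 = Z.
  H_1: rank ker ∂_1 − rank ∂_2 = (27 − 8) − 18 = 1, and ∂_2 has invariant factor 2 > 1, so H_1 = Z × Z/2.
  H_2: rank ker ∂_2 − rank ∂_3 = (18 − 18) − 0 = 0, and there is no ∂_3, so H_2 = 0.

Hence the Betti numbers are b_0 = 1, b_1 = 1, b_2 = 0.

b_0 = 1, b_1 = 1, b_2 = 0.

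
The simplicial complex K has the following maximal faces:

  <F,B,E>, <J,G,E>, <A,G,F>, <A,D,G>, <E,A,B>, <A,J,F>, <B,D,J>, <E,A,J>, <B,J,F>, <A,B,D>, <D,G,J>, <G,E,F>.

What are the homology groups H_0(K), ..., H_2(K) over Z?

H_0 = Z,  H_1 = Z/2,  H_2 = 0.

K has 7 vertices, 18 edges, 12 triangles.
rank ∂_0 = 0, rank ∂_1 = 6 ⇒ b_0 = 7 − 0 − 6 = 1; all invariant factors of ∂_1 are 1 so no torsion. So H_0 ≅ Z.
rank ∂_1 = 6, rank ∂_2 = 12 ⇒ b_1 = 18 − 6 − 12 = 0; ∂_2 has invariant factor(s) [2] giving torsion. So H_1 ≅ Z/2.
rank ∂_2 = 12, rank ∂_3 = 0 ⇒ b_2 = 12 − 12 − 0 = 0. So H_2 ≅ 0.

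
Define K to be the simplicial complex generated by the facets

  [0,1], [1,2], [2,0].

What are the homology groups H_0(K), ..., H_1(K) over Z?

Fix the vertex order 0 < 1 < 2 and write every simplex with vertices in increasing order. Then dim K = 1 and the simplices of K are:

  0-simplices (3): [0], [1], [2]
  1-simplices (3): [0,1], [0,2], [1,2]

so the chain groups are C_0 ≅ Z^3, C_1 ≅ Z^3.

Boundary ∂_1: C_1 → C_0 maps an edge to its endpoints' difference, ∂[p,q] = q − p. For instance
  ∂[0,1] = [1] − [0].
This gives a 3×3 integer matrix of rank 2; reducing to Smith normal form yields diagonal entries (1,1).

Computing H_k = (kernel of ∂_k) / (image of ∂_{k+1}):

  H_0: rank C_0 − rank ∂_1 = 3 − 2 = 1, and the invariant factors of ∂_1 are all 1, so H_0 = Z.
  H_1: rank ker ∂_1 − rank ∂_2 = (3 − 2) − 0 = 1, and there is no ∂_2, so H_1 = Z.

H_0 ≅ Z,  H_1 ≅ Z.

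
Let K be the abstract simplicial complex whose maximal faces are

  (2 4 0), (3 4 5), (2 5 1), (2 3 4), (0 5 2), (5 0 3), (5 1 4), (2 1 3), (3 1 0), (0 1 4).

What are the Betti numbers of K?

b_0 = 1, b_1 = 0, b_2 = 0.

Order the vertices as 0 < 1 < 2 < 3 < 4 < 5. Listing each simplex with vertices in this order, K has dimension 2 with simplices:

  0-simplices (6): [0], [1], [2], [3], [4], [5]
  1-simplices (15): [0,1], [0,2], [0,3], [0,4], [0,5], [1,2], [1,3], [1,4], [1,5], [2,3], [2,4], [2,5], [3,4], [3,5], [4,5]
  2-simplices (10): [0,1,3], [0,1,4], [0,2,4], [0,2,5], [0,3,5], [1,2,3], [1,2,5], [1,4,5], [2,3,4], [3,4,5]

so the chain groups are C_0 ≅ Z^6, C_1 ≅ Z^15, C_2 ≅ Z^10.

Boundary ∂_1: C_1 → C_0 sends each edge [p,q] (with p < q) to q − p.
The resulting 6×15 matrix has rank 5, and its Smith normal form has invariant factors (1,1,1,1,1).

Boundary ∂_2: C_2 → C_1 sends each 2-simplex [p,q,r] to [q,r] − [p,r] + [p,q]. For instance
  ∂[2,3,4] = [3,4] − [2,4] + [2,3],
  ∂[0,1,4] = [1,4] − [0,4] + [0,1].
The 15×10 boundary matrix has rank 10 and Smith normal form diag(1,1,1,1,1,1,1,1,1,2).

Computing H_k = (kernel of ∂_k) / (image of ∂_{k+1}):

  H_0: rank C_0 − rank ∂_1 = 6 − 5 = 1, and the invariant factors of ∂_1 are all 1, so H_0 = Z.
  H_1: rank ker ∂_1 − rank ∂_2 = (15 − 5) − 10 = 0, and ∂_2 has invariant factor 2 > 1, so H_1 = Z/2.
  H_2: rank ker ∂_2 − rank ∂_3 = (10 − 10) − 0 = 0, and there is no ∂_3, so H_2 = 0.

As a check, the Euler characteristic is 6 − 15 + 10 = 1, which agrees with 1 − 0 + 0 = 1.

Hence the Betti numbers are b_0 = 1, b_1 = 0, b_2 = 0.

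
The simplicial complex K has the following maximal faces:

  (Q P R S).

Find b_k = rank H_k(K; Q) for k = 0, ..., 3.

Fix the vertex order P < Q < R < S and write every simplex with vertices in increasing order. Then dim K = 3 and the simplices of K are:

  0-simplices (4): P, Q, R, S
  1-simplices (6): PQ, PR, PS, QR, QS, RS
  2-simplices (4): PQR, PQS, PRS, QRS
  3-simplices (1): PQRS

so the chain groups are C_0 ≅ Z^4, C_1 ≅ Z^6, C_2 ≅ Z^4, C_3 ≅ Z^1.

Boundary ∂_1: C_1 → C_0 sends each edge [p,q] (with p < q) to q − p. For instance
  ∂PQ = Q − P.
The 4×6 boundary matrix has rank 3 and Smith normal form diag(1,1,1).

∂_2: C_2 → C_1 maps a triangle to the signed sum of its edges. For instance
  ∂PQR = QR − PR + PQ,
  ∂PQS = QS − PS + PQ.
The resulting 6×4 matrix has rank 3, and its Smith normal form has invariant factors (1,1,1).

The boundary map ∂_3: C_3 → C_2 sends each 3-simplex σ to the alternating sum Σ_i (−1)^i (σ with its i-th vertex removed). For instance
  ∂PQRS = QRS − PRS + PQS − PQR.
The 4×1 boundary matrix has rank 1 and Smith normal form diag(1).

Reading off H_k = ker ∂_k / im ∂_{k+1}:

  H_0: rank C_0 − rank ∂_1 = 4 − 3 = 1, and the invariant factors of ∂_1 are all 1, so H_0 ≅ Z.
  H_1: rank ker ∂_1 − rank ∂_2 = (6 − 3) − 3 = 0, and the invariant factors of ∂_2 are all 1, so H_1 ≅ 0.
  H_2: rank ker ∂_2 − rank ∂_3 = (4 − 3) − 1 = 0, and the invariant factors of ∂_3 are all 1, so H_2 ≅ 0.
  H_3: rank ker ∂_3 − rank ∂_4 = (1 − 1) − 0 = 0, and there is no ∂_4, so H_3 ≅ 0.

As a check, the Euler characteristic is 4 − 6 + 4 − 1 = 1, which agrees with 1 − 0 + 0 − 0 = 1.

Hence the Betti numbers are b_0 = 1, b_1 = 0, b_2 = 0, b_3 = 0.

b_0 = 1, b_1 = 0, b_2 = 0, b_3 = 0.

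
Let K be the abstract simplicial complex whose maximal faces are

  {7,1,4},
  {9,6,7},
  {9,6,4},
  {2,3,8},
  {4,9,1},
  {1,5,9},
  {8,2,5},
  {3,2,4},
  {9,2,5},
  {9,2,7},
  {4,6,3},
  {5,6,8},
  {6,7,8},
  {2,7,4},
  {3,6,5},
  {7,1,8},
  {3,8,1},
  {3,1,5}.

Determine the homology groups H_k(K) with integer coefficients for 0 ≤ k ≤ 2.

We work with the vertex ordering 1 < 2 < 3 < 4 < 5 < 6 < 7 < 8 < 9. The simplices of K, each written with vertices in increasing order, are:

  0-simplices (9): [1], [2], [3], [4], [5], [6], [7], [8], [9]
  1-simplices (27): (27 of them)
  2-simplices (18): [1,3,5], [1,3,8], [1,4,7], [1,4,9], [1,5,9], [1,7,8], [2,3,4], [2,3,8], [2,4,7], [2,5,8], [2,5,9], [2,7,9], [3,4,6], [3,5,6], [4,6,9], [5,6,8], [6,7,8], [6,7,9]

giving chain groups C_0 ≅ Z^9, C_1 ≅ Z^27, C_2 ≅ Z^18.

Boundary ∂_1: C_1 → C_0 sends each edge [p,q] (with p < q) to q − p. For instance
  ∂[2,5] = [5] − [2].
This gives a 9×27 integer matrix of rank 8; reducing to Smith normal form yields diagonal entries (1,1,1,1,1,1,1,1).

The boundary map ∂_2: C_2 → C_1 sends each 2-simplex [p,q,r] to [q,r] − [p,r] + [p,q]. For instance
  ∂[6,7,8] = [7,8] − [6,8] + [6,7],
  ∂[4,6,9] = [6,9] − [4,9] + [4,6].
As a 27×18 matrix over Z this has rank 18, with invariant factors (1,1,1,1,1,1,1,1,1,1,1,1,1,1,1,1,1,2).

Reading off H_k = ker ∂_k / im ∂_{k+1}:

  H_0: rank C_0 − rank ∂_1 = 9 − 8 = 1, and the invariant factors of ∂_1 are all 1, so H_0 = Z.
  H_1: rank ker ∂_1 − rank ∂_2 = (27 − 8) − 18 = 1, and ∂_2 has invariant factor 2 > 1, so H_1 = Z ⊕ Z/2Z.
  H_2: rank ker ∂_2 − rank ∂_3 = (18 − 18) − 0 = 0, and there is no ∂_3, so H_2 = 0.

H_0 = Z,  H_1 = Z ⊕ Z/2Z,  H_2 = 0.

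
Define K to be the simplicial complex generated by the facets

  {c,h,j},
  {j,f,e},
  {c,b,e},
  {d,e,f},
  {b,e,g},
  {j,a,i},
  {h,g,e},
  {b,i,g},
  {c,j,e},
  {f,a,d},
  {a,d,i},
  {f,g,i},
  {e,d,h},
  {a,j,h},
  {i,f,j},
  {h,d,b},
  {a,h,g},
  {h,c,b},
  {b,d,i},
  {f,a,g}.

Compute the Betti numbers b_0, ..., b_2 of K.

We work with the vertex ordering a < b < c < d < e < f < g < h < i < j. The simplices of K, each written with vertices in increasing order, are:

  0-simplices (10): a, b, c, d, e, f, g, h, i, j
  1-simplices (30): ad, af, ag, ah, ai, aj, bc, bd, be, bg, bh, bi, ce, ch, cj, de, df, dh, di, ef, eg, eh, ej, fg, fi, fj, gh, gi, hj, ij
  2-simplices (20): adf, adi, afg, agh, ahj, aij, bce, bch, bdh, bdi, beg, bgi, cej, chj, def, deh, efj, egh, fgi, fij

so the chain groups are C_0 ≅ Z^10, C_1 ≅ Z^30, C_2 ≅ Z^20.

Boundary ∂_1: C_1 → C_0 is given by ∂[p,q] = [q] − [p]. For instance
  ∂gh = h − g.
The resulting 10×30 matrix has rank 9, and its Smith normal form has invariant factors (1,1,1,1,1,1,1,1,1).

∂_2: C_2 → C_1 sends each 2-simplex [p,q,r] to [q,r] − [p,r] + [p,q]. For instance
  ∂adf = df − af + ad,
  ∂def = ef − df + de.
The resulting 30×20 matrix has rank 20, and its Smith normal form has invariant factors (1,1,1,1,1,1,1,1,1,1,1,1,1,1,1,1,1,1,1,2).

Computing H_k = (kernel of ∂_k) / (image of ∂_{k+1}):

  H_0: rank C_0 − rank ∂_1 = 10 − 9 = 1, and the invariant factors of ∂_1 are all 1, so H_0 = Z.
  H_1: rank ker ∂_1 − rank ∂_2 = (30 − 9) − 20 = 1, and ∂_2 has invariant factor 2 > 1, so H_1 = Z ⊕ Z_2.
  H_2: rank ker ∂_2 − rank ∂_3 = (20 − 20) − 0 = 0, and there is no ∂_3, so H_2 = 0.

Hence the Betti numbers are b_0 = 1, b_1 = 1, b_2 = 0.

b_0 = 1, b_1 = 1, b_2 = 0.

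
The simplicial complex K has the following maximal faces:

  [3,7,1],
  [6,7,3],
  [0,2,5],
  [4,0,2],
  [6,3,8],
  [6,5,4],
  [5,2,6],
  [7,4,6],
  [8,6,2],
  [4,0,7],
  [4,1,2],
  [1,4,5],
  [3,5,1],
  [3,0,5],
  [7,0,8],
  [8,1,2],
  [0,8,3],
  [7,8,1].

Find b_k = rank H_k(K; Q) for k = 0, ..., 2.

Take the total order 0 < 1 < 2 < 3 < 4 < 5 < 6 < 7 < 8 on the vertex set. Then K (dimension 2) consists of the simplices:

  0-simplices (9): [0], [1], [2], [3], [4], [5], [6], [7], [8]
  1-simplices (27): (27 of them)
  2-simplices (18): [0,2,4], [0,2,5], [0,3,5], [0,3,8], [0,4,7], [0,7,8], [1,2,4], [1,2,8], [1,3,5], [1,3,7], [1,4,5], [1,7,8], [2,5,6], [2,6,8], [3,6,7], [3,6,8], [4,5,6], [4,6,7]

giving chain groups C_0 ≅ Z^9, C_1 ≅ Z^27, C_2 ≅ Z^18.

The boundary map ∂_1: C_1 → C_0 sends each edge [p,q] (with p < q) to q − p. For instance
  ∂[0,3] = [3] − [0].
This gives a 9×27 integer matrix of rank 8; reducing to Smith normal form yields diagonal entries (1,1,1,1,1,1,1,1).

∂_2: C_2 → C_1 sends each 2-simplex [p,q,r] to [q,r] − [p,r] + [p,q]. For instance
  ∂[0,2,5] = [2,5] − [0,5] + [0,2],
  ∂[0,7,8] = [7,8] − [0,8] + [0,7].
The resulting 27×18 matrix has rank 18, and its Smith normal form has invariant factors (1,1,1,1,1,1,1,1,1,1,1,1,1,1,1,1,1,2).

Now H_k = ker ∂_k / im ∂_{k+1}, so:

  H_0: rank C_0 − rank ∂_1 = 9 − 8 = 1, and the invariant factors of ∂_1 are all 1, so H_0 = Z.
  H_1: rank ker ∂_1 − rank ∂_2 = (27 − 8) − 18 = 1, and ∂_2 has invariant factor 2 > 1, so H_1 = Z × Z/2.
  H_2: rank ker ∂_2 − rank ∂_3 = (18 − 18) − 0 = 0, and there is no ∂_3, so H_2 = 0.

Hence the Betti numbers are b_0 = 1, b_1 = 1, b_2 = 0.

b_0 = 1, b_1 = 1, b_2 = 0.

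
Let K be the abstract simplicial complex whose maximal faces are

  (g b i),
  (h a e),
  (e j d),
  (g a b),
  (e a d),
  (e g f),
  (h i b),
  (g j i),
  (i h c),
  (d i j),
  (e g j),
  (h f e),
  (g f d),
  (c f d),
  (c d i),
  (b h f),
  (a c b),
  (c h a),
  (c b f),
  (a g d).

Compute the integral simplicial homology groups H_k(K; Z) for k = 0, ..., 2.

Fix the vertex order a < b < c < d < e < f < g < h < i < j and write every simplex with vertices in increasing order. Then dim K = 2 and the simplices of K are:

  0-simplices (10): a, b, c, d, e, f, g, h, i, j
  1-simplices (30): ab, ac, ad, ae, ag, ah, bc, bf, bg, bh, bi, cd, cf, ch, ci, de, df, dg, di, dj, ef, eg, eh, ej, fg, fh, gi, gj, hi, ij
  2-simplices (20): abc, abg, ach, ade, adg, aeh, bcf, bfh, bgi, bhi, cdf, cdi, chi, dej, dfg, dij, efg, efh, egj, gij

Hence C_0 ≅ Z^10, C_1 ≅ Z^30, C_2 ≅ Z^20.

The boundary map ∂_1: C_1 → C_0 is given by ∂[p,q] = [q] − [p].
As a 10×30 matrix over Z this has rank 9, with invariant factors (1,1,1,1,1,1,1,1,1).

∂_2: C_2 → C_1 maps a triangle to the signed sum of its edges. For instance
  ∂bcf = cf − bf + bc,
  ∂dfg = fg − dg + df.
The 30×20 boundary matrix has rank 20 and Smith normal form diag(1,1,1,1,1,1,1,1,1,1,1,1,1,1,1,1,1,1,1,2).

From H_k ≅ ker(∂_k) / im(∂_{k+1}) we obtain:

  H_0: rank C_0 − rank ∂_1 = 10 − 9 = 1, and the invariant factors of ∂_1 are all 1, so H_0 ≅ Z.
  H_1: rank ker ∂_1 − rank ∂_2 = (30 − 9) − 20 = 1, and ∂_2 has invariant factor 2 > 1, so H_1 ≅ Z ⊕ Z/2.
  H_2: rank ker ∂_2 − rank ∂_3 = (20 − 20) − 0 = 0, and there is no ∂_3, so H_2 ≅ 0.

(K is a triangulation of the Klein bottle.)

H_0 ≅ Z,  H_1 ≅ Z ⊕ Z/2,  H_2 = 0.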